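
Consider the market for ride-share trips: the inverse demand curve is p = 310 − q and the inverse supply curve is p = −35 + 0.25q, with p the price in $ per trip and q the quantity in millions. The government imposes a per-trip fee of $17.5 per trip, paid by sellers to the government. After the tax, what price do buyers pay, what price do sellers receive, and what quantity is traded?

Rewrite in direct form: qd = 310 − p and qs = 4p + 140.
Before the tax: set 310 − p = 4p + 140 → p* = $34, q* = 276.
With the tax collected from sellers, supply shifts: qs = 4(p − 17.5) + 140.
New equilibrium: buyers pay $48, sellers receive $30.5, q = 262. (Wedge: pb − ps = 17.5.)
The less price-elastic side of the market bears the larger share of a per-unit tax.

Buyers pay $48; sellers receive $30.5; quantity = 262.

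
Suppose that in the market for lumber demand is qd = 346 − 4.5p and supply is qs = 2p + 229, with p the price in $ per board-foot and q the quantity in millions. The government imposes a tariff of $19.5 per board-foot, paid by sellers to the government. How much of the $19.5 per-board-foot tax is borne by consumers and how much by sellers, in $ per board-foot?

Consumers bear $6 per board-foot; sellers bear $13.5 per board-foot.

Before the tax: set 346 − 4.5p = 2p + 229 → p* = $18, q* = 265.
With the tax collected from sellers, supply shifts: qs = 2(p − 19.5) + 229.
New equilibrium: consumers pay $24, sellers receive $4.5, q = 238. (Wedge: pb − ps = 19.5.)
Burden on consumers: $6; on sellers: $13.5. (They sum to $19.5.)
The less price-elastic side of the market bears the larger share of a per-unit tax.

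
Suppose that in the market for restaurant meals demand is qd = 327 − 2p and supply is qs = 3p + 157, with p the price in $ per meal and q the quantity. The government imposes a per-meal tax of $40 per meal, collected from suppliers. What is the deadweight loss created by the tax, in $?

Without the tax, 327 − 2p = 3p + 157 gives 5p = 170, so p* = $34 and q* = 259.
With the tax collected from suppliers, supply shifts: qs = 3(p − 40) + 157.
New equilibrium: consumers pay $58, suppliers receive $18, q = 211. (Wedge: pb − ps = 40.)
Quantity falls by |ΔQ| = |259 − 211| = 48.
DWL = ½ · t · |ΔQ| = ½ · 40 · 48 = $960.

Deadweight loss = $960.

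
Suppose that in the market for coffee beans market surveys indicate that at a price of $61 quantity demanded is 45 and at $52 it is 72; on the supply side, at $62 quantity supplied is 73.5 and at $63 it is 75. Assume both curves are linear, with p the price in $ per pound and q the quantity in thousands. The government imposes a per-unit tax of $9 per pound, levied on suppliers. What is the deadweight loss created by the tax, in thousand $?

Deadweight loss = $40.5 thousand.

Demand slope: (72 − 45)/(52 − 61) = -3, so qd = 228 − 3p.
Supply slope: (75 − 73.5)/(63 − 62) = 1.5, so qs = 1.5p − 19.5.
Before the tax: set 228 − 3p = 1.5p − 19.5 → p* = $55, q* = 63.
With the tax collected from suppliers, supply shifts: qs = 1.5(p − 9) − 19.5.
Solving gives q = 54 with consumers paying $58 and suppliers receiving $49 (the $9 wedge).
Quantity falls by |ΔQ| = |63 − 54| = 9.
DWL = ½ · t · |ΔQ| = ½ · 9 · 9 = $40.5.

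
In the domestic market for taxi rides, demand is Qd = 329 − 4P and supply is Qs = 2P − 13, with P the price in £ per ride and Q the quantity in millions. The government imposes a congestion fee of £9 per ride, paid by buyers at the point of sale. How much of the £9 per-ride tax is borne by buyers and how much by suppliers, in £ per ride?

Without the tax, 329 − 4P = 2P − 13 gives 6P = 342, so P* = £57 and Q* = 101.
With the tax collected from buyers, demand (in seller-price terms) shifts: Qd = 329 − 4(P + 9).
Solving gives Q = 89 with buyers paying £60 and suppliers receiving £51 (the £9 wedge).
Burden on buyers: £3; on suppliers: £6. (They sum to £9.)

Buyers bear £3 per ride; suppliers bear £6 per ride.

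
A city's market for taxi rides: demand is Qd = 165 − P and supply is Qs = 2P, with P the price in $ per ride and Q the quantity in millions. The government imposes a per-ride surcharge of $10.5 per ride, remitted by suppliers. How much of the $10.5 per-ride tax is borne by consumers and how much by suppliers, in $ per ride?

Consumers bear $7 per ride; suppliers bear $3.5 per ride.

Without the tax, 165 − P = 2P gives 3P = 165, so P* = $55 and Q* = 110.
With the tax collected from suppliers, supply shifts: Qs = 2(P − 10.5).
New equilibrium: consumers pay $62, suppliers receive $51.5, Q = 103. (Wedge: Pb − Ps = 10.5.)
Burden on consumers: $7; on suppliers: $3.5. (They sum to $10.5.)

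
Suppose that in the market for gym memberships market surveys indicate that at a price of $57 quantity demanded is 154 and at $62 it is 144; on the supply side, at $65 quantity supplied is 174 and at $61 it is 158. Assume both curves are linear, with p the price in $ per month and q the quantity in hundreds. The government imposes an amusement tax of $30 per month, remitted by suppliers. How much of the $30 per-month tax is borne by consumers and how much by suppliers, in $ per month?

Consumers bear $20 per month; suppliers bear $10 per month.

Demand slope: (144 − 154)/(62 − 57) = -2, so qd = 268 − 2p.
Supply slope: (158 − 174)/(61 − 65) = 4, so qs = 4p − 86.
Before the tax: set 268 − 2p = 4p − 86 → p* = $59, q* = 150.
With the tax collected from suppliers, supply shifts: qs = 4(p − 30) − 86.
Solving gives q = 110 with consumers paying $79 and suppliers receiving $49 (the $30 wedge).
Burden on consumers: $20; on suppliers: $10. (They sum to $30.)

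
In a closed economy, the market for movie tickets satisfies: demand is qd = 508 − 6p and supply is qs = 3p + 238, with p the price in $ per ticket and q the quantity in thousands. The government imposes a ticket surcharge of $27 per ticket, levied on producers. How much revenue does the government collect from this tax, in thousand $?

Tax revenue = $7398 thousand.

Without the tax, 508 − 6p = 3p + 238 gives 9p = 270, so p* = $30 and q* = 328.
With the tax collected from producers, supply shifts: qs = 3(p − 27) + 238.
New equilibrium: consumers pay $39, producers receive $12, q = 274. (Wedge: pb − ps = 27.)
Revenue = t · Q = 27 · 274 = $7398.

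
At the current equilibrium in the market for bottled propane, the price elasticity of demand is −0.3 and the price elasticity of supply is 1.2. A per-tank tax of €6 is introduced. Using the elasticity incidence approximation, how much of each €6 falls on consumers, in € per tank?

Consumers bear ≈ €4.8 per tank.

Incidence ratio: consumers' share ≈ εs / (εs + |εd|) = 1.2 / (1.2 + 0.3) = 0.8.
So consumers bear ≈ 0.8 × €6 = €4.8; producers bear €1.2.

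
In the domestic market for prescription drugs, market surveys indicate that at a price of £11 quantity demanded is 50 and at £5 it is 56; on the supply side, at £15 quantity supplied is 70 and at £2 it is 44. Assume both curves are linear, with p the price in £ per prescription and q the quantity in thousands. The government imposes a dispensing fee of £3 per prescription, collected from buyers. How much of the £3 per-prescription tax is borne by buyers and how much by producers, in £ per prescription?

Buyers bear £2 per prescription; producers bear £1 per prescription.

Demand slope: (56 − 50)/(5 − 11) = -1, so qd = 61 − p.
Supply slope: (44 − 70)/(2 − 15) = 2, so qs = 2p + 40.
Before the tax: set 61 − p = 2p + 40 → p* = £7, q* = 54.
With the tax collected from buyers, demand (in seller-price terms) shifts: qd = 61 − (p + 3).
Solving gives q = 52 with buyers paying £9 and producers receiving £6 (the £3 wedge).
Burden on buyers: £2; on producers: £1. (They sum to £3.)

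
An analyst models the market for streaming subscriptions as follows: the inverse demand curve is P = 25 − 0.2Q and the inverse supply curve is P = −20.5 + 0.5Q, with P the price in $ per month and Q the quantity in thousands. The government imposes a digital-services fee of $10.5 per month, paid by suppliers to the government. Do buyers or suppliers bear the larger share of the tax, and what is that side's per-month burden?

Suppliers bear the larger share: $7.5 per month.

Inverting to Q(P) form: Qd = 125 − 5P; Qs = 2P + 41.
Before the tax: set 125 − 5P = 2P + 41 → P* = $12, Q* = 65.
With the tax collected from suppliers, supply shifts: Qs = 2(P − 10.5) + 41.
New equilibrium: buyers pay $15, suppliers receive $4.5, Q = 50. (Wedge: Pb − Ps = 10.5.)
Per-month burden: buyers $3, suppliers $7.5.
Suppliers take the larger share because supply is less price-elastic here (demand slope 5 vs supply slope 2).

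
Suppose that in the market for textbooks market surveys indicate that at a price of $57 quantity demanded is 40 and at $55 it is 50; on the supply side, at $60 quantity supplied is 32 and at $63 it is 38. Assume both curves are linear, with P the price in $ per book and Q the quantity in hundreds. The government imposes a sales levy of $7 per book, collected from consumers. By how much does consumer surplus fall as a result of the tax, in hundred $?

Consumer surplus falls by $50 hundred.

Demand slope: (50 − 40)/(55 − 57) = -5, so Qd = 325 − 5P.
Supply slope: (38 − 32)/(63 − 60) = 2, so Qs = 2P − 88.
Without the tax, 325 − 5P = 2P − 88 gives 7P = 413, so P* = $59 and Q* = 30.
With the tax collected from consumers, demand (in seller-price terms) shifts: Qd = 325 − 5(P + 7).
New equilibrium: consumers pay $61, producers receive $54, Q = 20. (Wedge: Pb − Ps = 7.)
ΔCS is the trapezoid between Q = 20 and Q = 30 of height $2: ½ · (30 + 20) · 2 = $50.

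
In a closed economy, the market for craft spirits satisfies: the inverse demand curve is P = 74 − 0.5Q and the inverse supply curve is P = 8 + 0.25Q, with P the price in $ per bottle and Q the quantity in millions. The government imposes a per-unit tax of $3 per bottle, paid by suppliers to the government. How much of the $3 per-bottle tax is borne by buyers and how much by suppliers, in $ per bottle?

Inverting to Q(P) form: Qd = 148 − 2P; Qs = 4P − 32.
Without the tax, 148 − 2P = 4P − 32 gives 6P = 180, so P* = $30 and Q* = 88.
With the tax collected from suppliers, supply shifts: Qs = 4(P − 3) − 32.
Solving gives Q = 84 with buyers paying $32 and suppliers receiving $29 (the $3 wedge).
Burden on buyers: $2; on suppliers: $1. (They sum to $3.)

Buyers bear $2 per bottle; suppliers bear $1 per bottle.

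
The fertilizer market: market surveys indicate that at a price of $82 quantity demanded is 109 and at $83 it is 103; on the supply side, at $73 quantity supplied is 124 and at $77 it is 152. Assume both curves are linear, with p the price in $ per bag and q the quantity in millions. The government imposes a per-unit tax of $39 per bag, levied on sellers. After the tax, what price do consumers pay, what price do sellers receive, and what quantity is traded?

Consumers pay $97; sellers receive $58; quantity = 19.

Demand slope: (103 − 109)/(83 − 82) = -6, so qd = 601 − 6p.
Supply slope: (152 − 124)/(77 − 73) = 7, so qs = 7p − 387.
Without the tax, 601 − 6p = 7p − 387 gives 13p = 988, so p* = $76 and q* = 145.
With the tax collected from sellers, supply shifts: qs = 7(p − 39) − 387.
New equilibrium: consumers pay $97, sellers receive $58, q = 19. (Wedge: pb − ps = 39.)
The less price-elastic side of the market bears the larger share of a per-unit tax.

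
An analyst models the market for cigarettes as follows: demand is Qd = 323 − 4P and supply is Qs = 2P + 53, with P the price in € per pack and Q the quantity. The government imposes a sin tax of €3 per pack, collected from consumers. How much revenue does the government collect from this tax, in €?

Before the tax: set 323 − 4P = 2P + 53 → P* = €45, Q* = 143.
With the tax collected from consumers, demand (in seller-price terms) shifts: Qd = 323 − 4(P + 3).
New equilibrium: consumers pay €46, producers receive €43, Q = 139. (Wedge: Pb − Ps = 3.)
Revenue = t · Q = 3 · 139 = €417.

Tax revenue = €417.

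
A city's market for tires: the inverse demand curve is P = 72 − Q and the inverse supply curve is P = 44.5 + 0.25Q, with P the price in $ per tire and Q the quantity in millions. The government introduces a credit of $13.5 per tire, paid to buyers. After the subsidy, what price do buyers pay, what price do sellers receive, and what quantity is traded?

Buyers pay $39.2; sellers receive $52.7; quantity = 32.8.

Inverting to Q(P) form: Qd = 72 − P; Qs = 4P − 178.
Before the subsidy: set 72 − P = 4P − 178 → P* = $50, Q* = 22.
With a per-unit subsidy paid to buyers, each effectively pays P − 13.5, so demand becomes Qd = 72 − (P − 13.5).
Solving gives Q = 32.8 with buyers paying $39.2 and sellers receiving $52.7 (the $13.5 wedge).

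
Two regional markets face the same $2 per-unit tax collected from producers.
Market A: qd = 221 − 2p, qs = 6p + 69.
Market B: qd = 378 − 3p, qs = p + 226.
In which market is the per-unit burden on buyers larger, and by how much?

Market A: pre-tax p* = $19, q* = 183; post-tax q = 180; per-unit burden on buyers = $1.5.
Market B: pre-tax p* = $38, q* = 264; post-tax q = 262.5; per-unit burden on buyers = $0.5.
Difference: $1.5 vs $0.5 → market A is larger by $1.

Market A, by $1.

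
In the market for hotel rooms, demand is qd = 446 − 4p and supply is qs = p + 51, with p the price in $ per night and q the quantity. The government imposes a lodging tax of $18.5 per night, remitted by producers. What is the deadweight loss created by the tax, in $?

Without the tax, 446 − 4p = p + 51 gives 5p = 395, so p* = $79 and q* = 130.
With the tax collected from producers, supply shifts: qs = (p − 18.5) + 51.
Solving gives q = 115.2 with buyers paying $82.7 and producers receiving $64.2 (the $18.5 wedge).
Quantity falls by |ΔQ| = |130 − 115.2| = 14.8.
DWL = ½ · t · |ΔQ| = ½ · 18.5 · 14.8 = $136.9.

Deadweight loss = $136.9.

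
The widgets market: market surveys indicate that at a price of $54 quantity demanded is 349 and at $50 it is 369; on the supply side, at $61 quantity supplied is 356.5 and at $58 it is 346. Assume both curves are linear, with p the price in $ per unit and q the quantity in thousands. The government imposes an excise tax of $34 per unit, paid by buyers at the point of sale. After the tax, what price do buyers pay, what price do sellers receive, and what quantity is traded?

Demand slope: (369 − 349)/(50 − 54) = -5, so qd = 619 − 5p.
Supply slope: (346 − 356.5)/(58 − 61) = 3.5, so qs = 3.5p + 143.
Before the tax: set 619 − 5p = 3.5p + 143 → p* = $56, q* = 339.
With the tax collected from buyers, demand (in seller-price terms) shifts: qd = 619 − 5(p + 34).
Solving gives q = 269 with buyers paying $70 and sellers receiving $36 (the $34 wedge).
The less price-elastic side of the market bears the larger share of a per-unit tax.

Buyers pay $70; sellers receive $36; quantity = 269.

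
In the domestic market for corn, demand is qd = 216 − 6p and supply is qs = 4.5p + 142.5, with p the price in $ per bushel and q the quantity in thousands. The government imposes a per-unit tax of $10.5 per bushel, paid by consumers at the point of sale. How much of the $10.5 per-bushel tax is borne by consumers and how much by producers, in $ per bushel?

Without the tax, 216 − 6p = 4.5p + 142.5 gives 10.5p = 73.5, so p* = $7 and q* = 174.
With the tax collected from consumers, demand (in seller-price terms) shifts: qd = 216 − 6(p + 10.5).
New equilibrium: consumers pay $11.5, producers receive $1, q = 147. (Wedge: pb − ps = 10.5.)
Burden on consumers: $4.5; on producers: $6. (They sum to $10.5.)

Consumers bear $4.5 per bushel; producers bear $6 per bushel.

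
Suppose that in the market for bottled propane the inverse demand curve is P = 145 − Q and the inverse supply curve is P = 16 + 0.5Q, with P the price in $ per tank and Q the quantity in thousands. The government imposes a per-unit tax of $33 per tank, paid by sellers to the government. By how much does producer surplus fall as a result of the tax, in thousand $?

Rewrite in direct form: Qd = 145 − P and Qs = 2P − 32.
Without the tax, 145 − P = 2P − 32 gives 3P = 177, so P* = $59 and Q* = 86.
With the tax collected from sellers, supply shifts: Qs = 2(P − 33) − 32.
New equilibrium: buyers pay $81, sellers receive $48, Q = 64. (Wedge: Pb − Ps = 33.)
ΔPS is the trapezoid between Q = 64 and Q = 86 of height $11: ½ · (86 + 64) · 11 = $825.

Producer surplus falls by $825 thousand.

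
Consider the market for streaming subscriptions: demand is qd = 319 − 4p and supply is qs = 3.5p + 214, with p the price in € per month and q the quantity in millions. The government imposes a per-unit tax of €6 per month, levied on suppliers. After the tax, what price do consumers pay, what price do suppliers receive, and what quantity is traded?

Consumers pay €16.8; suppliers receive €10.8; quantity = 251.8.

Before the tax: set 319 − 4p = 3.5p + 214 → p* = €14, q* = 263.
With the tax collected from suppliers, supply shifts: qs = 3.5(p − 6) + 214.
New equilibrium: consumers pay €16.8, suppliers receive €10.8, q = 251.8. (Wedge: pb − ps = 6.)
The less price-elastic side of the market bears the larger share of a per-unit tax.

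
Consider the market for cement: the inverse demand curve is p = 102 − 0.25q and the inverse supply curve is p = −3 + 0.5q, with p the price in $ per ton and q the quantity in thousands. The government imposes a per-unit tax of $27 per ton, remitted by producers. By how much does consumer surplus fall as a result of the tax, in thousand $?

Rewrite in direct form: qd = 408 − 4p and qs = 2p + 6.
Before the tax: set 408 − 4p = 2p + 6 → p* = $67, q* = 140.
With the tax collected from producers, supply shifts: qs = 2(p − 27) + 6.
Solving gives q = 104 with buyers paying $76 and producers receiving $49 (the $27 wedge).
ΔCS is the trapezoid between Q = 104 and Q = 140 of height $9: ½ · (140 + 104) · 9 = $1098.

Consumer surplus falls by $1098 thousand.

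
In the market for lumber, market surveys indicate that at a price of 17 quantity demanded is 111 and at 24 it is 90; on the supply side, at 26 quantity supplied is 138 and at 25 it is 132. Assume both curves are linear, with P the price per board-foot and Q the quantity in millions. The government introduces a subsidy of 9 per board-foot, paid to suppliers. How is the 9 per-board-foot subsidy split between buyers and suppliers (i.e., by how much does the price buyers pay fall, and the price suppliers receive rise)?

Buyers gain 6 per board-foot; suppliers gain 3 per board-foot.

Demand slope: (90 − 111)/(24 − 17) = -3, so Qd = 162 − 3P.
Supply slope: (132 − 138)/(25 − 26) = 6, so Qs = 6P − 18.
Without the subsidy, 162 − 3P = 6P − 18 gives 9P = 180, so P* = 20 and Q* = 102.
With a per-unit subsidy paid to suppliers, each receives P + 9 per unit sold, so supply becomes Qs = 6(P + 9) − 18.
Solving gives Q = 120 with buyers paying 14 and suppliers receiving 23 (the 9 wedge).
Gain to buyers: 6; to suppliers: 3. (They sum to 9.)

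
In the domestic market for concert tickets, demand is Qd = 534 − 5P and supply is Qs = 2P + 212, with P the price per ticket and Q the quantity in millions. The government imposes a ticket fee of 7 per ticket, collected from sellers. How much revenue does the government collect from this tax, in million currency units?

Tax revenue = 2058 million.

Before the tax: set 534 − 5P = 2P + 212 → P* = 46, Q* = 304.
With the tax collected from sellers, supply shifts: Qs = 2(P − 7) + 212.
New equilibrium: buyers pay 48, sellers receive 41, Q = 294. (Wedge: Pb − Ps = 7.)
Revenue = t · Q = 7 · 294 = 2058.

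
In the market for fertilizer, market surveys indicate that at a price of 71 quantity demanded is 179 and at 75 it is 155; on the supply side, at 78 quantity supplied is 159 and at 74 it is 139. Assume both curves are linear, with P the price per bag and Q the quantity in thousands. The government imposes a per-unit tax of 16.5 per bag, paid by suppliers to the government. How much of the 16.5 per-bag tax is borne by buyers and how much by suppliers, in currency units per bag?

Buyers bear 7.5 per bag; suppliers bear 9 per bag.

Demand slope: (155 − 179)/(75 − 71) = -6, so Qd = 605 − 6P.
Supply slope: (139 − 159)/(74 − 78) = 5, so Qs = 5P − 231.
Before the tax: set 605 − 6P = 5P − 231 → P* = 76, Q* = 149.
With the tax collected from suppliers, supply shifts: Qs = 5(P − 16.5) − 231.
New equilibrium: buyers pay 83.5, suppliers receive 67, Q = 104. (Wedge: Pb − Ps = 16.5.)
Burden on buyers: 7.5; on suppliers: 9. (They sum to 16.5.)
The less price-elastic side of the market bears the larger share of a per-unit tax.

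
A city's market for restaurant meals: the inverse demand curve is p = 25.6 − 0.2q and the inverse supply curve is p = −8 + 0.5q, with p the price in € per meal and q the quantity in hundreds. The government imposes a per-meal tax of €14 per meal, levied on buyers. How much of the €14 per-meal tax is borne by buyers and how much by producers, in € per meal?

Buyers bear €4 per meal; producers bear €10 per meal.

Rewrite in direct form: qd = 128 − 5p and qs = 2p + 16.
Before the tax: set 128 − 5p = 2p + 16 → p* = €16, q* = 48.
With the tax collected from buyers, demand (in seller-price terms) shifts: qd = 128 − 5(p + 14).
New equilibrium: buyers pay €20, producers receive €6, q = 28. (Wedge: pb − ps = 14.)
Burden on buyers: €4; on producers: €10. (They sum to €14.)
The less price-elastic side of the market bears the larger share of a per-unit tax.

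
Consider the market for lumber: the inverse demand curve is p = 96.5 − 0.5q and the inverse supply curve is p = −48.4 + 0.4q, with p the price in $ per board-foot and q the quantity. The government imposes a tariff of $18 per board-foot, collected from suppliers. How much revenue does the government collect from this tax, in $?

Tax revenue = $2538.

Rewrite in direct form: qd = 193 − 2p and qs = 2.5p + 121.
Before the tax: set 193 − 2p = 2.5p + 121 → p* = $16, q* = 161.
With the tax collected from suppliers, supply shifts: qs = 2.5(p − 18) + 121.
New equilibrium: consumers pay $26, suppliers receive $8, q = 141. (Wedge: pb − ps = 18.)
Revenue = t · Q = 18 · 141 = $2538.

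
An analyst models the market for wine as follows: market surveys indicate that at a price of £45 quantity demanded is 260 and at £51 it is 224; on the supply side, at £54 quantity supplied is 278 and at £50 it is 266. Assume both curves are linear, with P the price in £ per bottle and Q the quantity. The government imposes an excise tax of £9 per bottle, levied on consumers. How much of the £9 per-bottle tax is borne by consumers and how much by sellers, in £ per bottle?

Consumers bear £3 per bottle; sellers bear £6 per bottle.

Demand slope: (224 − 260)/(51 − 45) = -6, so Qd = 530 − 6P.
Supply slope: (266 − 278)/(50 − 54) = 3, so Qs = 3P + 116.
Without the tax, 530 − 6P = 3P + 116 gives 9P = 414, so P* = £46 and Q* = 254.
With the tax collected from consumers, demand (in seller-price terms) shifts: Qd = 530 − 6(P + 9).
New equilibrium: consumers pay £49, sellers receive £40, Q = 236. (Wedge: Pb − Ps = 9.)
Burden on consumers: £3; on sellers: £6. (They sum to £9.)
The less price-elastic side of the market bears the larger share of a per-unit tax.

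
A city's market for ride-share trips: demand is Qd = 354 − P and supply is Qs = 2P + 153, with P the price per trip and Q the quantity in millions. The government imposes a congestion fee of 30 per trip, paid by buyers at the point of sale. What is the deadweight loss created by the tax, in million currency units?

Without the tax, 354 − P = 2P + 153 gives 3P = 201, so P* = 67 and Q* = 287.
With the tax collected from buyers, demand (in seller-price terms) shifts: Qd = 354 − (P + 30).
New equilibrium: buyers pay 87, suppliers receive 57, Q = 267. (Wedge: Pb − Ps = 30.)
Quantity falls by |ΔQ| = |287 − 267| = 20.
DWL = ½ · t · |ΔQ| = ½ · 30 · 20 = 300.

Deadweight loss = 300 million.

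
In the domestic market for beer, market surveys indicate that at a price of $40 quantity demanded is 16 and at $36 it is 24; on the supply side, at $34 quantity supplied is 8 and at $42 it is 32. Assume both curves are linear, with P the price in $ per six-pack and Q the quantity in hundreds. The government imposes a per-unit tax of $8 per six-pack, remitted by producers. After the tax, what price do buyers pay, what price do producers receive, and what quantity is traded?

Demand slope: (24 − 16)/(36 − 40) = -2, so Qd = 96 − 2P.
Supply slope: (32 − 8)/(42 − 34) = 3, so Qs = 3P − 94.
Before the tax: set 96 − 2P = 3P − 94 → P* = $38, Q* = 20.
With the tax collected from producers, supply shifts: Qs = 3(P − 8) − 94.
New equilibrium: buyers pay $42.8, producers receive $34.8, Q = 10.4. (Wedge: Pb − Ps = 8.)

Buyers pay $42.8; producers receive $34.8; quantity = 10.4.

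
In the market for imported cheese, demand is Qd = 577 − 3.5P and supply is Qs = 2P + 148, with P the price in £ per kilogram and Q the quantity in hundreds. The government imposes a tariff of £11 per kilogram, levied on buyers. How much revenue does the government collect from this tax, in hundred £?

Tax revenue = £3190 hundred.

Without the tax, 577 − 3.5P = 2P + 148 gives 5.5P = 429, so P* = £78 and Q* = 304.
With the tax collected from buyers, demand (in seller-price terms) shifts: Qd = 577 − 3.5(P + 11).
New equilibrium: buyers pay £82, suppliers receive £71, Q = 290. (Wedge: Pb − Ps = 11.)
Revenue = t · Q = 11 · 290 = £3190.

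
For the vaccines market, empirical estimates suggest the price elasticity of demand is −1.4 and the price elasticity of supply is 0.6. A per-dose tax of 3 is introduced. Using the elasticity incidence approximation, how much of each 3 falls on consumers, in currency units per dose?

Incidence ratio: consumers' share ≈ εs / (εs + |εd|) = 0.6 / (0.6 + 1.4) = 0.3.
So consumers bear ≈ 0.3 × 3 = 0.9; suppliers bear 2.1.

Consumers bear ≈ 0.9 per dose.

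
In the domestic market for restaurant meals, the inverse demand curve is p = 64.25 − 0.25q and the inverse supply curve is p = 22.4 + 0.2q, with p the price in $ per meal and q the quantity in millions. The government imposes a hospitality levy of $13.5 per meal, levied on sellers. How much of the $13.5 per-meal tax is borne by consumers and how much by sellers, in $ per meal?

Inverting to q(p) form: qd = 257 − 4p; qs = 5p − 112.
Before the tax: set 257 − 4p = 5p − 112 → p* = $41, q* = 93.
With the tax collected from sellers, supply shifts: qs = 5(p − 13.5) − 112.
Solving gives q = 63 with consumers paying $48.5 and sellers receiving $35 (the $13.5 wedge).
Burden on consumers: $7.5; on sellers: $6. (They sum to $13.5.)
The less price-elastic side of the market bears the larger share of a per-unit tax.

Consumers bear $7.5 per meal; sellers bear $6 per meal.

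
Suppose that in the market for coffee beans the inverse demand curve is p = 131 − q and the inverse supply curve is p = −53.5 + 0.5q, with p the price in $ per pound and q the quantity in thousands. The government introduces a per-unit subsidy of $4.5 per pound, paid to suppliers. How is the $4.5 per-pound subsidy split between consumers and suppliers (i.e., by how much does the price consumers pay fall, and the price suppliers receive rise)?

Consumers gain $3 per pound; suppliers gain $1.5 per pound.

Rewrite in direct form: qd = 131 − p and qs = 2p + 107.
Without the subsidy, 131 − p = 2p + 107 gives 3p = 24, so p* = $8 and q* = 123.
With a per-unit subsidy paid to suppliers, each receives p + 4.5 per unit sold, so supply becomes qs = 2(p + 4.5) + 107.
New equilibrium: consumers pay $5, suppliers receive $9.5, q = 126. (Wedge: pb − ps = −4.5.)
Gain to consumers: $3; to suppliers: $1.5. (They sum to $4.5.)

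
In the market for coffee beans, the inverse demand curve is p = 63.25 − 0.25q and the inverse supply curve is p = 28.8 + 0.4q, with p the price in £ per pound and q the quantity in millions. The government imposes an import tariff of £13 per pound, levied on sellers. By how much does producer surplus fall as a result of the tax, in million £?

Producer surplus falls by £344 million.

Inverting to q(p) form: qd = 253 − 4p; qs = 2.5p − 72.
Without the tax, 253 − 4p = 2.5p − 72 gives 6.5p = 325, so p* = £50 and q* = 53.
With the tax collected from sellers, supply shifts: qs = 2.5(p − 13) − 72.
Solving gives q = 33 with consumers paying £55 and sellers receiving £42 (the £13 wedge).
ΔPS is the trapezoid between Q = 33 and Q = 53 of height £8: ½ · (53 + 33) · 8 = £344.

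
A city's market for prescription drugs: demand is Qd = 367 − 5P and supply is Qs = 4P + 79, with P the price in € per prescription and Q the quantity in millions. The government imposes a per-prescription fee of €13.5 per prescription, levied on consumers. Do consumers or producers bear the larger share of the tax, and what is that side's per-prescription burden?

Producers bear the larger share: €7.5 per prescription.

Before the tax: set 367 − 5P = 4P + 79 → P* = €32, Q* = 207.
With the tax collected from consumers, demand (in seller-price terms) shifts: Qd = 367 − 5(P + 13.5).
Solving gives Q = 177 with consumers paying €38 and producers receiving €24.5 (the €13.5 wedge).
Per-prescription burden: consumers €6, producers €7.5.
Producers take the larger share because supply is less price-elastic here (demand slope 5 vs supply slope 4).
The less price-elastic side of the market bears the larger share of a per-unit tax.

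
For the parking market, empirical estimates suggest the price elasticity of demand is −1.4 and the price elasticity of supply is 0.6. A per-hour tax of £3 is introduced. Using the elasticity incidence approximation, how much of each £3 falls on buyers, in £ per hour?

Buyers bear ≈ £0.9 per hour.

Incidence ratio: buyers' share ≈ εs / (εs + |εd|) = 0.6 / (0.6 + 1.4) = 0.3.
So buyers bear ≈ 0.3 × £3 = £0.9; suppliers bear £2.1.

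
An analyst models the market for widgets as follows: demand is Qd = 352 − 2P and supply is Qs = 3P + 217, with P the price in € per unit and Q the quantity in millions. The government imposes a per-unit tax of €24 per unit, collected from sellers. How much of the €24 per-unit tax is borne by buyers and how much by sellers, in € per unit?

Before the tax: set 352 − 2P = 3P + 217 → P* = €27, Q* = 298.
With the tax collected from sellers, supply shifts: Qs = 3(P − 24) + 217.
Solving gives Q = 269.2 with buyers paying €41.4 and sellers receiving €17.4 (the €24 wedge).
Burden on buyers: €14.4; on sellers: €9.6. (They sum to €24.)

Buyers bear €14.4 per unit; sellers bear €9.6 per unit.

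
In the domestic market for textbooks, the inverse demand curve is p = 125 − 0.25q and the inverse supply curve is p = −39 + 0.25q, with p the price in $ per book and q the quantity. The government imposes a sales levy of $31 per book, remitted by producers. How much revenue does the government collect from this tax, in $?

Rewrite in direct form: qd = 500 − 4p and qs = 4p + 156.
Without the tax, 500 − 4p = 4p + 156 gives 8p = 344, so p* = $43 and q* = 328.
With the tax collected from producers, supply shifts: qs = 4(p − 31) + 156.
New equilibrium: buyers pay $58.5, producers receive $27.5, q = 266. (Wedge: pb − ps = 31.)
Revenue = t · Q = 31 · 266 = $8246.

Tax revenue = $8246.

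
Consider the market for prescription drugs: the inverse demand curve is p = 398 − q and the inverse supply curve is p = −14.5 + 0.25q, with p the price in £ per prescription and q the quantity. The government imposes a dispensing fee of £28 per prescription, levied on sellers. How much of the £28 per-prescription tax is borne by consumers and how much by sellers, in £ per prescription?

Consumers bear £22.4 per prescription; sellers bear £5.6 per prescription.

Rewrite in direct form: qd = 398 − p and qs = 4p + 58.
Without the tax, 398 − p = 4p + 58 gives 5p = 340, so p* = £68 and q* = 330.
With the tax collected from sellers, supply shifts: qs = 4(p − 28) + 58.
Solving gives q = 307.6 with consumers paying £90.4 and sellers receiving £62.4 (the £28 wedge).
Burden on consumers: £22.4; on sellers: £5.6. (They sum to £28.)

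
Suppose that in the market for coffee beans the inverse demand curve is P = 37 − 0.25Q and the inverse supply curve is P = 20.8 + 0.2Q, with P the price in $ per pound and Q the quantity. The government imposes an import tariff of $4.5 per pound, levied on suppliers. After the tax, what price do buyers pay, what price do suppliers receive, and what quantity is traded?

Rewrite in direct form: Qd = 148 − 4P and Qs = 5P − 104.
Without the tax, 148 − 4P = 5P − 104 gives 9P = 252, so P* = $28 and Q* = 36.
With the tax collected from suppliers, supply shifts: Qs = 5(P − 4.5) − 104.
New equilibrium: buyers pay $30.5, suppliers receive $26, Q = 26. (Wedge: Pb − Ps = 4.5.)
The less price-elastic side of the market bears the larger share of a per-unit tax.

Buyers pay $30.5; suppliers receive $26; quantity = 26.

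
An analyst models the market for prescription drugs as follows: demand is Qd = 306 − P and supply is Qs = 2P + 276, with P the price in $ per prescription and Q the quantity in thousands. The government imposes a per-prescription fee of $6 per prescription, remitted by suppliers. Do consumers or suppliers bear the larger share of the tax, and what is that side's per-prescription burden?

Before the tax: set 306 − P = 2P + 276 → P* = $10, Q* = 296.
With the tax collected from suppliers, supply shifts: Qs = 2(P − 6) + 276.
New equilibrium: consumers pay $14, suppliers receive $8, Q = 292. (Wedge: Pb − Ps = 6.)
Per-prescription burden: consumers $4, suppliers $2.
Consumers take the larger share because demand is less price-elastic here (demand slope 1 vs supply slope 2).
The less price-elastic side of the market bears the larger share of a per-unit tax.

Consumers bear the larger share: $4 per prescription.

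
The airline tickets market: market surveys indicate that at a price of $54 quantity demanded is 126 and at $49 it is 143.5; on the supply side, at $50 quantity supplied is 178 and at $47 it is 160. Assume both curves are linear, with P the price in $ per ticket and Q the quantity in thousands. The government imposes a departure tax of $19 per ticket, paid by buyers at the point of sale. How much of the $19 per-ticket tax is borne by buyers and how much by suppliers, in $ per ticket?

Buyers bear $12 per ticket; suppliers bear $7 per ticket.

Demand slope: (143.5 − 126)/(49 − 54) = -3.5, so Qd = 315 − 3.5P.
Supply slope: (160 − 178)/(47 − 50) = 6, so Qs = 6P − 122.
Before the tax: set 315 − 3.5P = 6P − 122 → P* = $46, Q* = 154.
With the tax collected from buyers, demand (in seller-price terms) shifts: Qd = 315 − 3.5(P + 19).
New equilibrium: buyers pay $58, suppliers receive $39, Q = 112. (Wedge: Pb − Ps = 19.)
Burden on buyers: $12; on suppliers: $7. (They sum to $19.)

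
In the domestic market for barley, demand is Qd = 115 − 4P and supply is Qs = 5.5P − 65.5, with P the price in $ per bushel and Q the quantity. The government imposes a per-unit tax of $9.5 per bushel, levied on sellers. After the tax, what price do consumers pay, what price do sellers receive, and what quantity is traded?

Consumers pay $24.5; sellers receive $15; quantity = 17.

Without the tax, 115 − 4P = 5.5P − 65.5 gives 9.5P = 180.5, so P* = $19 and Q* = 39.
With the tax collected from sellers, supply shifts: Qs = 5.5(P − 9.5) − 65.5.
New equilibrium: consumers pay $24.5, sellers receive $15, Q = 17. (Wedge: Pb − Ps = 9.5.)
The less price-elastic side of the market bears the larger share of a per-unit tax.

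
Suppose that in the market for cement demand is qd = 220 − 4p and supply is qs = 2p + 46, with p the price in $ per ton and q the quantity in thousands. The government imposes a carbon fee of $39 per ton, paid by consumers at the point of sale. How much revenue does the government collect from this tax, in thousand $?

Tax revenue = $2028 thousand.

Without the tax, 220 − 4p = 2p + 46 gives 6p = 174, so p* = $29 and q* = 104.
With the tax collected from consumers, demand (in seller-price terms) shifts: qd = 220 − 4(p + 39).
Solving gives q = 52 with consumers paying $42 and suppliers receiving $3 (the $39 wedge).
Revenue = t · Q = 39 · 52 = $2028.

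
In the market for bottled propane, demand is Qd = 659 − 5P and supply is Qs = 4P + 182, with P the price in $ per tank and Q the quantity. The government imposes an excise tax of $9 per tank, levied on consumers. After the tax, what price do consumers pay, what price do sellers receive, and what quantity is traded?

Before the tax: set 659 − 5P = 4P + 182 → P* = $53, Q* = 394.
With the tax collected from consumers, demand (in seller-price terms) shifts: Qd = 659 − 5(P + 9).
Solving gives Q = 374 with consumers paying $57 and sellers receiving $48 (the $9 wedge).
The less price-elastic side of the market bears the larger share of a per-unit tax.

Consumers pay $57; sellers receive $48; quantity = 374.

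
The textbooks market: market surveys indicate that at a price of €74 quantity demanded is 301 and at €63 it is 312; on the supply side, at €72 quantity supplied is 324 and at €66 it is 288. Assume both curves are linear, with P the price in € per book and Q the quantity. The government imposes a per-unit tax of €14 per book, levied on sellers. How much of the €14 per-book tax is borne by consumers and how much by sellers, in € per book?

Consumers bear €12 per book; sellers bear €2 per book.

Demand slope: (312 − 301)/(63 − 74) = -1, so Qd = 375 − P.
Supply slope: (288 − 324)/(66 − 72) = 6, so Qs = 6P − 108.
Before the tax: set 375 − P = 6P − 108 → P* = €69, Q* = 306.
With the tax collected from sellers, supply shifts: Qs = 6(P − 14) − 108.
Solving gives Q = 294 with consumers paying €81 and sellers receiving €67 (the €14 wedge).
Burden on consumers: €12; on sellers: €2. (They sum to €14.)
The less price-elastic side of the market bears the larger share of a per-unit tax.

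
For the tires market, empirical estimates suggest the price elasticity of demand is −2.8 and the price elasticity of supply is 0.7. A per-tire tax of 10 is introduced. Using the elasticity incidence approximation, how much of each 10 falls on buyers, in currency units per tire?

Incidence ratio: buyers' share ≈ εs / (εs + |εd|) = 0.7 / (0.7 + 2.8) = 0.2.
So buyers bear ≈ 0.2 × 10 = 2; sellers bear 8.

Buyers bear ≈ 2 per tire.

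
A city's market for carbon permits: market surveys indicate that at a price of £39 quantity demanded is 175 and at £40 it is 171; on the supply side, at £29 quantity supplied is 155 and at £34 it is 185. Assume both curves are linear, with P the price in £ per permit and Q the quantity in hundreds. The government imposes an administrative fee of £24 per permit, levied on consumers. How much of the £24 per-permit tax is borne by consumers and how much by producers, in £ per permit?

Consumers bear £14.4 per permit; producers bear £9.6 per permit.

Demand slope: (171 − 175)/(40 − 39) = -4, so Qd = 331 − 4P.
Supply slope: (185 − 155)/(34 − 29) = 6, so Qs = 6P − 19.
Before the tax: set 331 − 4P = 6P − 19 → P* = £35, Q* = 191.
With the tax collected from consumers, demand (in seller-price terms) shifts: Qd = 331 − 4(P + 24).
Solving gives Q = 133.4 with consumers paying £49.4 and producers receiving £25.4 (the £24 wedge).
Burden on consumers: £14.4; on producers: £9.6. (They sum to £24.)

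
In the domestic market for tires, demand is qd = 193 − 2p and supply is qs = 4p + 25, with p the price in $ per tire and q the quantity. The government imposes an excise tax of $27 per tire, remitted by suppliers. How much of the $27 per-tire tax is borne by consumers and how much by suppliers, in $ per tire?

Consumers bear $18 per tire; suppliers bear $9 per tire.

Without the tax, 193 − 2p = 4p + 25 gives 6p = 168, so p* = $28 and q* = 137.
With the tax collected from suppliers, supply shifts: qs = 4(p − 27) + 25.
Solving gives q = 101 with consumers paying $46 and suppliers receiving $19 (the $27 wedge).
Burden on consumers: $18; on suppliers: $9. (They sum to $27.)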